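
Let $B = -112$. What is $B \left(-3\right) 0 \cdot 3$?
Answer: $0$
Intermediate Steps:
$B \left(-3\right) 0 \cdot 3 = - 112 \left(-3\right) 0 \cdot 3 = - 112 \cdot 0 \cdot 3 = \left(-112\right) 0 = 0$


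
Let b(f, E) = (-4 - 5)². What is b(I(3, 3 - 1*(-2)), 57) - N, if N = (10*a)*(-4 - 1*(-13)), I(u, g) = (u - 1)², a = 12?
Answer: -999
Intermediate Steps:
I(u, g) = (-1 + u)²
b(f, E) = 81 (b(f, E) = (-9)² = 81)
N = 1080 (N = (10*12)*(-4 - 1*(-13)) = 120*(-4 + 13) = 120*9 = 1080)
b(I(3, 3 - 1*(-2)), 57) - N = 81 - 1*1080 = 81 - 1080 = -999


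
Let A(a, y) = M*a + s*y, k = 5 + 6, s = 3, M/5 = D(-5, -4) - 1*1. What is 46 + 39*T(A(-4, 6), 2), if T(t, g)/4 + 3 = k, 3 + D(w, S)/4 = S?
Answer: 1294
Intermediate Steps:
D(w, S) = -12 + 4*S
M = -145 (M = 5*((-12 + 4*(-4)) - 1*1) = 5*((-12 - 16) - 1) = 5*(-28 - 1) = 5*(-29) = -145)
k = 11
A(a, y) = -145*a + 3*y
T(t, g) = 32 (T(t, g) = -12 + 4*11 = -12 + 44 = 32)
46 + 39*T(A(-4, 6), 2) = 46 + 39*32 = 46 + 1248 = 1294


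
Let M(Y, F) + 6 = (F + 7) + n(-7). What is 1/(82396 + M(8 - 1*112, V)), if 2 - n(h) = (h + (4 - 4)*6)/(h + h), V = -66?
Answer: 2/164665 ≈ 1.2146e-5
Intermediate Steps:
n(h) = 3/2 (n(h) = 2 - (h + (4 - 4)*6)/(h + h) = 2 - (h + 0*6)/(2*h) = 2 - (h + 0)*1/(2*h) = 2 - h*1/(2*h) = 2 - 1*½ = 2 - ½ = 3/2)
M(Y, F) = 5/2 + F (M(Y, F) = -6 + ((F + 7) + 3/2) = -6 + ((7 + F) + 3/2) = -6 + (17/2 + F) = 5/2 + F)
1/(82396 + M(8 - 1*112, V)) = 1/(82396 + (5/2 - 66)) = 1/(82396 - 127/2) = 1/(164665/2) = 2/164665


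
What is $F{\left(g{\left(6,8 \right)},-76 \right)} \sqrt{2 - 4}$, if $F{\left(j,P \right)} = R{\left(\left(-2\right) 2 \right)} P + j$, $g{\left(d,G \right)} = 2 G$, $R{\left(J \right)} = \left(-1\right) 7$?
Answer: $548 i \sqrt{2} \approx 774.99 i$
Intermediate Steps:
$R{\left(J \right)} = -7$
$F{\left(j,P \right)} = j - 7 P$ ($F{\left(j,P \right)} = - 7 P + j = j - 7 P$)
$F{\left(g{\left(6,8 \right)},-76 \right)} \sqrt{2 - 4} = \left(2 \cdot 8 - -532\right) \sqrt{2 - 4} = \left(16 + 532\right) \sqrt{-2} = 548 i \sqrt{2}$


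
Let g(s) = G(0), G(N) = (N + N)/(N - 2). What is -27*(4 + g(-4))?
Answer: -108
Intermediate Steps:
G(N) = 2*N/(-2 + N) (G(N) = (2*N)/(-2 + N) = 2*N/(-2 + N))
g(s) = 0 (g(s) = 2*0/(-2 + 0) = 2*0/(-2) = 2*0*(-½) = 0)
-27*(4 + g(-4)) = -27*(4 + 0) = -27*4 = -108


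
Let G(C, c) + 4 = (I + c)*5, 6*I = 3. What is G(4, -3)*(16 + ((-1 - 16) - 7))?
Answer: 132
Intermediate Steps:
I = ½ (I = (⅙)*3 = ½ ≈ 0.50000)
G(C, c) = -3/2 + 5*c (G(C, c) = -4 + (½ + c)*5 = -4 + (5/2 + 5*c) = -3/2 + 5*c)
G(4, -3)*(16 + ((-1 - 16) - 7)) = (-3/2 + 5*(-3))*(16 + ((-1 - 16) - 7)) = (-3/2 - 15)*(16 + (-17 - 7)) = -33*(16 - 24)/2 = -33/2*(-8) = 132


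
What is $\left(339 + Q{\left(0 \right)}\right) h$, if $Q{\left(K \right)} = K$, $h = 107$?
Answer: $36273$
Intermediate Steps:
$\left(339 + Q{\left(0 \right)}\right) h = \left(339 + 0\right) 107 = 339 \cdot 107 = 36273$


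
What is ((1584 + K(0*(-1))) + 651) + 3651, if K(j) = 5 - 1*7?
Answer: 5884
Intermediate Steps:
K(j) = -2 (K(j) = 5 - 7 = -2)
((1584 + K(0*(-1))) + 651) + 3651 = ((1584 - 2) + 651) + 3651 = (1582 + 651) + 3651 = 2233 + 3651 = 5884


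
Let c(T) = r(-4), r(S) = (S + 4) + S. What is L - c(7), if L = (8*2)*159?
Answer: 2548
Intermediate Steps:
L = 2544 (L = 16*159 = 2544)
r(S) = 4 + 2*S (r(S) = (4 + S) + S = 4 + 2*S)
c(T) = -4 (c(T) = 4 + 2*(-4) = 4 - 8 = -4)
L - c(7) = 2544 - 1*(-4) = 2544 + 4 = 2548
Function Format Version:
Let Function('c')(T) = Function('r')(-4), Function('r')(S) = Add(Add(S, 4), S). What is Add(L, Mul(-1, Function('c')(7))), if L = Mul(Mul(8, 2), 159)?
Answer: 2548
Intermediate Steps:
L = 2544 (L = Mul(16, 159) = 2544)
Function('r')(S) = Add(4, Mul(2, S)) (Function('r')(S) = Add(Add(4, S), S) = Add(4, Mul(2, S)))
Function('c')(T) = -4 (Function('c')(T) = Add(4, Mul(2, -4)) = Add(4, -8) = -4)
Add(L, Mul(-1, Function('c')(7))) = Add(2544, Mul(-1, -4)) = Add(2544, 4) = 2548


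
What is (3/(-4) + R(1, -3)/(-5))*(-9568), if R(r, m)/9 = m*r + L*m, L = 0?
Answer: -222456/5 ≈ -44491.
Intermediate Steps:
R(r, m) = 9*m*r (R(r, m) = 9*(m*r + 0*m) = 9*(m*r + 0) = 9*(m*r) = 9*m*r)
(3/(-4) + R(1, -3)/(-5))*(-9568) = (3/(-4) + (9*(-3)*1)/(-5))*(-9568) = (3*(-1/4) - 27*(-1/5))*(-9568) = (-3/4 + 27/5)*(-9568) = (93/20)*(-9568) = -222456/5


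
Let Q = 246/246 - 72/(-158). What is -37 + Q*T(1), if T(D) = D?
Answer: -2808/79 ≈ -35.544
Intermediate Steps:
Q = 115/79 (Q = 246*(1/246) - 72*(-1/158) = 1 + 36/79 = 115/79 ≈ 1.4557)
-37 + Q*T(1) = -37 + (115/79)*1 = -37 + 115/79 = -2808/79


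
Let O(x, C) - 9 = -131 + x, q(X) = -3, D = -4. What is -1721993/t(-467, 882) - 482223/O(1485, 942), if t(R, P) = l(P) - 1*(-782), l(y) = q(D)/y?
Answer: -5375214243/2103109 ≈ -2555.8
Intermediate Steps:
O(x, C) = -122 + x (O(x, C) = 9 + (-131 + x) = -122 + x)
l(y) = -3/y
t(R, P) = 782 - 3/P (t(R, P) = -3/P - 1*(-782) = -3/P + 782 = 782 - 3/P)
-1721993/t(-467, 882) - 482223/O(1485, 942) = -1721993/(782 - 3/882) - 482223/(-122 + 1485) = -1721993/(782 - 3*1/882) - 482223/1363 = -1721993/(782 - 1/294) - 482223*1/1363 = -1721993/229907/294 - 482223/1363 = -1721993*294/229907 - 482223/1363 = -3397758/1543 - 482223/1363 = -5375214243/2103109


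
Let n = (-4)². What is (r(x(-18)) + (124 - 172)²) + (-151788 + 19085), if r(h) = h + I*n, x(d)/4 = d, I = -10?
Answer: -130631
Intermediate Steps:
x(d) = 4*d
n = 16
r(h) = -160 + h (r(h) = h - 10*16 = h - 160 = -160 + h)
(r(x(-18)) + (124 - 172)²) + (-151788 + 19085) = ((-160 + 4*(-18)) + (124 - 172)²) + (-151788 + 19085) = ((-160 - 72) + (-48)²) - 132703 = (-232 + 2304) - 132703 = 2072 - 132703 = -130631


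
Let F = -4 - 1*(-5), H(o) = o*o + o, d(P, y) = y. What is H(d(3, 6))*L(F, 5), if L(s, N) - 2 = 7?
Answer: 378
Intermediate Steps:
H(o) = o + o² (H(o) = o² + o = o + o²)
F = 1 (F = -4 + 5 = 1)
L(s, N) = 9 (L(s, N) = 2 + 7 = 9)
H(d(3, 6))*L(F, 5) = (6*(1 + 6))*9 = (6*7)*9 = 42*9 = 378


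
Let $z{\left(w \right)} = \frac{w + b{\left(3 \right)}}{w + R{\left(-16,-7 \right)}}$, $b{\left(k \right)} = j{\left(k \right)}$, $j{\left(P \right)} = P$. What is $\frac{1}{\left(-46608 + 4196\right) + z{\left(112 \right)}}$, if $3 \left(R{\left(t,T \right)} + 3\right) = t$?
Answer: $- \frac{311}{13189787} \approx -2.3579 \cdot 10^{-5}$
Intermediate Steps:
$b{\left(k \right)} = k$
$R{\left(t,T \right)} = -3 + \frac{t}{3}$
$z{\left(w \right)} = \frac{3 + w}{- \frac{25}{3} + w}$ ($z{\left(w \right)} = \frac{w + 3}{w + \left(-3 + \frac{1}{3} \left(-16\right)\right)} = \frac{3 + w}{w - \frac{25}{3}} = \frac{3 + w}{- \frac{25}{3} + w}$)
$\frac{1}{\left(-46608 + 4196\right) + z{\left(112 \right)}} = \frac{1}{\left(-46608 + 4196\right) + \frac{3 \left(3 + 112\right)}{-25 + 3 \cdot 112}} = \frac{1}{-42412 + 3 \frac{1}{-25 + 336} \cdot 115} = \frac{1}{-42412 + 3 \cdot \frac{1}{311} \cdot 115} = \frac{1}{-42412 + \frac{345}{311}} = \frac{1}{- \frac{13189787}{311}} = - \frac{311}{13189787}$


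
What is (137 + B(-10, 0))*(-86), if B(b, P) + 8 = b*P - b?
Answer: -11954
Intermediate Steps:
B(b, P) = -8 - b + P*b (B(b, P) = -8 + (b*P - b) = -8 + (P*b - b) = -8 + (-b + P*b) = -8 - b + P*b)
(137 + B(-10, 0))*(-86) = (137 + (-8 - 1*(-10) + 0*(-10)))*(-86) = (137 + (-8 + 10 + 0))*(-86) = (137 + 2)*(-86) = 139*(-86) = -11954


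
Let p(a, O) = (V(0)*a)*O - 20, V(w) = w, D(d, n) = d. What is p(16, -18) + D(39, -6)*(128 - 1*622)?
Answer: -19286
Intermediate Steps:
p(a, O) = -20 (p(a, O) = (0*a)*O - 20 = 0*O - 20 = 0 - 20 = -20)
p(16, -18) + D(39, -6)*(128 - 1*622) = -20 + 39*(128 - 1*622) = -20 + 39*(128 - 622) = -20 + 39*(-494) = -20 - 19266 = -19286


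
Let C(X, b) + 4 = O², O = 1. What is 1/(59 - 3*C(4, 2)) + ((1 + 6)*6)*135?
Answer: 385561/68 ≈ 5670.0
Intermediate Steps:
C(X, b) = -3 (C(X, b) = -4 + 1² = -4 + 1 = -3)
1/(59 - 3*C(4, 2)) + ((1 + 6)*6)*135 = 1/(59 - 3*(-3)) + ((1 + 6)*6)*135 = 1/(59 + 9) + (7*6)*135 = 1/68 + 42*135 = 1/68 + 5670 = 385561/68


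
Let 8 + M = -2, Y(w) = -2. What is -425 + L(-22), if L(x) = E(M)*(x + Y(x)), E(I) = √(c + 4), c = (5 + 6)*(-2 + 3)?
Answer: -425 - 24*√15 ≈ -517.95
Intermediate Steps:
M = -10 (M = -8 - 2 = -10)
c = 11 (c = 11*1 = 11)
E(I) = √15 (E(I) = √(11 + 4) = √15)
L(x) = √15*(-2 + x) (L(x) = √15*(x - 2) = √15*(-2 + x))
-425 + L(-22) = -425 + √15*(-2 - 22) = -425 + √15*(-24) = -425 - 24*√15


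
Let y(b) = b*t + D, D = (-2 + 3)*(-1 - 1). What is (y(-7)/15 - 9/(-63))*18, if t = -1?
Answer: 60/7 ≈ 8.5714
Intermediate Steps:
D = -2 (D = 1*(-2) = -2)
y(b) = -2 - b (y(b) = b*(-1) - 2 = -b - 2 = -2 - b)
(y(-7)/15 - 9/(-63))*18 = ((-2 - 1*(-7))/15 - 9/(-63))*18 = ((-2 + 7)*(1/15) - 9*(-1/63))*18 = (5*(1/15) + 1/7)*18 = (1/3 + 1/7)*18 = (10/21)*18 = 60/7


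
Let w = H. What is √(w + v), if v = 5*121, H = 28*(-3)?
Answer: √521 ≈ 22.825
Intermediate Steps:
H = -84
w = -84
v = 605
√(w + v) = √(-84 + 605) = √521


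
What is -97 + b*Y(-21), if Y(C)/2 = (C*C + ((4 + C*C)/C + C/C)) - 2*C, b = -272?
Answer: -5289173/21 ≈ -2.5187e+5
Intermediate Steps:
Y(C) = 2 - 4*C + 2*C² + 2*(4 + C²)/C (Y(C) = 2*((C*C + ((4 + C*C)/C + C/C)) - 2*C) = 2*((C² + ((4 + C²)/C + 1)) - 2*C) = 2*((C² + (1 + (4 + C²)/C)) - 2*C) = 2*((1 + C² + (4 + C²)/C) - 2*C) = 2*(1 + C² - 2*C + (4 + C²)/C) = 2 - 4*C + 2*C² + 2*(4 + C²)/C)
-97 + b*Y(-21) = -97 - 544*(4 - 21*(1 + (-21)² - 1*(-21)))/(-21) = -97 - 544*(-1)*(4 - 21*(1 + 441 + 21))/21 = -97 - 544*(-1)*(4 - 21*463)/21 = -97 - 544*(-1)*(4 - 9723)/21 = -97 - 544*(-1)*(-9719)/21 = -97 - 272*19438/21 = -97 - 5287136/21 = -5289173/21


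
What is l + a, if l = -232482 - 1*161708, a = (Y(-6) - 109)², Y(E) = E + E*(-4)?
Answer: -385909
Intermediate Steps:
Y(E) = -3*E (Y(E) = E - 4*E = -3*E)
a = 8281 (a = (-3*(-6) - 109)² = (18 - 109)² = (-91)² = 8281)
l = -394190 (l = -232482 - 161708 = -394190)
l + a = -394190 + 8281 = -385909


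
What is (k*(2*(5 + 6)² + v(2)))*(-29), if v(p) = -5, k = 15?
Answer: -103095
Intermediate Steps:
(k*(2*(5 + 6)² + v(2)))*(-29) = (15*(2*(5 + 6)² - 5))*(-29) = (15*(2*11² - 5))*(-29) = (15*(2*121 - 5))*(-29) = (15*(242 - 5))*(-29) = (15*237)*(-29) = 3555*(-29) = -103095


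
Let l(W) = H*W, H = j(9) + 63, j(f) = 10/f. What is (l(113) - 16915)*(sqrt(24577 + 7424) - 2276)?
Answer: 198089384/9 - 87034*sqrt(32001)/9 ≈ 2.0280e+7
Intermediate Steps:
H = 577/9 (H = 10/9 + 63 = 577/9 ≈ 64.111)
l(W) = 577*W/9
(l(113) - 16915)*(sqrt(24577 + 7424) - 2276) = ((577/9)*113 - 16915)*(sqrt(24577 + 7424) - 2276) = (65201/9 - 16915)*(sqrt(32001) - 2276) = -87034*(-2276 + sqrt(32001))/9 = 198089384/9 - 87034*sqrt(32001)/9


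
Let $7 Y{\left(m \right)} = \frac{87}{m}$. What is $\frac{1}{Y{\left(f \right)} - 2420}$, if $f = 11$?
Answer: $- \frac{77}{186253} \approx -0.00041342$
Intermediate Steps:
$Y{\left(m \right)} = \frac{87}{7 m}$ ($Y{\left(m \right)} = \frac{87 \frac{1}{m}}{7} = \frac{87}{7 m}$)
$\frac{1}{Y{\left(f \right)} - 2420} = \frac{1}{\frac{87}{7 \cdot 11} - 2420} = \frac{1}{\frac{87}{7} \cdot \frac{1}{11} - 2420} = \frac{1}{\frac{87}{77} - 2420} = \frac{1}{- \frac{186253}{77}} = - \frac{77}{186253}$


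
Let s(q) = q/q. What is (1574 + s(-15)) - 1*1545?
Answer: 30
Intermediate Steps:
s(q) = 1
(1574 + s(-15)) - 1*1545 = (1574 + 1) - 1*1545 = 1575 - 1545 = 30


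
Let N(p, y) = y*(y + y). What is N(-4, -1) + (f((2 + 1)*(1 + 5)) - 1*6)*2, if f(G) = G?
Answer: 26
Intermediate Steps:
N(p, y) = 2*y**2 (N(p, y) = y*(2*y) = 2*y**2)
N(-4, -1) + (f((2 + 1)*(1 + 5)) - 1*6)*2 = 2*(-1)**2 + ((2 + 1)*(1 + 5) - 1*6)*2 = 2*1 + (3*6 - 6)*2 = 2 + (18 - 6)*2 = 2 + 12*2 = 2 + 24 = 26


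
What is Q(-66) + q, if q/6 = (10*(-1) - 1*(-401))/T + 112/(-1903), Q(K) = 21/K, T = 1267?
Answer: 5691691/4822202 ≈ 1.1803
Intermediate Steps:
q = 3613014/2411101 (q = 6*((10*(-1) - 1*(-401))/1267 + 112/(-1903)) = 6*((-10 + 401)*(1/1267) + 112*(-1/1903)) = 6*(391*(1/1267) - 112/1903) = 6*(391/1267 - 112/1903) = 6*(602169/2411101) = 3613014/2411101 ≈ 1.4985)
Q(-66) + q = 21/(-66) + 3613014/2411101 = 21*(-1/66) + 3613014/2411101 = -7/22 + 3613014/2411101 = 5691691/4822202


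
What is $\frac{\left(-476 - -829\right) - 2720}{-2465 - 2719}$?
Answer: $\frac{263}{576} \approx 0.4566$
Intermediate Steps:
$\frac{\left(-476 - -829\right) - 2720}{-2465 - 2719} = \frac{\left(-476 + 829\right) - 2720}{-5184} = \left(353 - 2720\right) \left(- \frac{1}{5184}\right) = \left(-2367\right) \left(- \frac{1}{5184}\right) = \frac{263}{576}$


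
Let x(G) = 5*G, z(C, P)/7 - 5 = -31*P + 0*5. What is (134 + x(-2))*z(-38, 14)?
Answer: -372372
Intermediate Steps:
z(C, P) = 35 - 217*P (z(C, P) = 35 + 7*(-31*P + 0*5) = 35 + 7*(-31*P + 0) = 35 + 7*(-31*P) = 35 - 217*P)
(134 + x(-2))*z(-38, 14) = (134 + 5*(-2))*(35 - 217*14) = (134 - 10)*(35 - 3038) = 124*(-3003) = -372372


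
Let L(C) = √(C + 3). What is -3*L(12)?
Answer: -3*√15 ≈ -11.619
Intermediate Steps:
L(C) = √(3 + C)
-3*L(12) = -3*√(3 + 12) = -3*√15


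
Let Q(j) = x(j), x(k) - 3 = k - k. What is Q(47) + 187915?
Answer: 187918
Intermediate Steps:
x(k) = 3 (x(k) = 3 + (k - k) = 3 + 0 = 3)
Q(j) = 3
Q(47) + 187915 = 3 + 187915 = 187918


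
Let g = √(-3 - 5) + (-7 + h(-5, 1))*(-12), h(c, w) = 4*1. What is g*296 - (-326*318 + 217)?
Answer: 114107 + 592*I*√2 ≈ 1.1411e+5 + 837.21*I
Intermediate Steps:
h(c, w) = 4
g = 36 + 2*I*√2 (g = √(-3 - 5) + (-7 + 4)*(-12) = √(-8) - 3*(-12) = 2*I*√2 + 36 = 36 + 2*I*√2 ≈ 36.0 + 2.8284*I)
g*296 - (-326*318 + 217) = (36 + 2*I*√2)*296 - (-326*318 + 217) = (10656 + 592*I*√2) - (-103668 + 217) = (10656 + 592*I*√2) - 1*(-103451) = (10656 + 592*I*√2) + 103451 = 114107 + 592*I*√2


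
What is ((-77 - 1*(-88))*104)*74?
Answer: 84656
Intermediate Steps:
((-77 - 1*(-88))*104)*74 = ((-77 + 88)*104)*74 = (11*104)*74 = 1144*74 = 84656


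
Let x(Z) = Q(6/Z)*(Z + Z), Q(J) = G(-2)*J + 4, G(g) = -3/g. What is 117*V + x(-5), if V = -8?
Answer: -958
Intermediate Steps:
Q(J) = 4 + 3*J/2 (Q(J) = (-3/(-2))*J + 4 = (-3*(-1/2))*J + 4 = 3*J/2 + 4 = 4 + 3*J/2)
x(Z) = 2*Z*(4 + 9/Z) (x(Z) = (4 + 3*(6/Z)/2)*(Z + Z) = (4 + 9/Z)*(2*Z) = 2*Z*(4 + 9/Z))
117*V + x(-5) = 117*(-8) + (18 + 8*(-5)) = -936 + (18 - 40) = -936 - 22 = -958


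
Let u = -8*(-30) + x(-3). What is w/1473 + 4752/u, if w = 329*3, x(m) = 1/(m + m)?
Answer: 14472823/706549 ≈ 20.484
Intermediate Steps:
x(m) = 1/(2*m)
u = 1439/6 (u = -8*(-30) + (1/2)/(-3) = 240 + (1/2)*(-1/3) = 240 - 1/6 = 1439/6 ≈ 239.83)
w = 987
w/1473 + 4752/u = 987/1473 + 4752/(1439/6) = 987*(1/1473) + 4752*(6/1439) = 329/491 + 28512/1439 = 14472823/706549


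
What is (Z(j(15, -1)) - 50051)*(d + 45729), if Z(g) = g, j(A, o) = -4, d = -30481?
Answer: -763238640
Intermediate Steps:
(Z(j(15, -1)) - 50051)*(d + 45729) = (-4 - 50051)*(-30481 + 45729) = -50055*15248 = -763238640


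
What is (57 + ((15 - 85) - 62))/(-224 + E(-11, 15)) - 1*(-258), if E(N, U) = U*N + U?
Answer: 96567/374 ≈ 258.20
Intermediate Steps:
E(N, U) = U + N*U (E(N, U) = N*U + U = U + N*U)
(57 + ((15 - 85) - 62))/(-224 + E(-11, 15)) - 1*(-258) = (57 + ((15 - 85) - 62))/(-224 + 15*(1 - 11)) - 1*(-258) = (57 + (-70 - 62))/(-224 + 15*(-10)) + 258 = (57 - 132)/(-224 - 150) + 258 = -75/(-374) + 258 = -75*(-1/374) + 258 = 75/374 + 258 = 96567/374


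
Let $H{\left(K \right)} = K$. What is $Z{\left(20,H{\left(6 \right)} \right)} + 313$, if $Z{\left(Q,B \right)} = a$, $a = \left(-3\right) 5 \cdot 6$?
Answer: $223$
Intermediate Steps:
$a = -90$ ($a = \left(-15\right) 6 = -90$)
$Z{\left(Q,B \right)} = -90$
$Z{\left(20,H{\left(6 \right)} \right)} + 313 = -90 + 313 = 223$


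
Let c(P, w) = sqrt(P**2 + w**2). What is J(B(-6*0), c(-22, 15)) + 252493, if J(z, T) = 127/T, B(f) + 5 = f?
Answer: 252493 + 127*sqrt(709)/709 ≈ 2.5250e+5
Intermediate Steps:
B(f) = -5 + f
J(B(-6*0), c(-22, 15)) + 252493 = 127/(sqrt((-22)**2 + 15**2)) + 252493 = 127/(sqrt(484 + 225)) + 252493 = 127/(sqrt(709)) + 252493 = 127*(sqrt(709)/709) + 252493 = 127*sqrt(709)/709 + 252493 = 252493 + 127*sqrt(709)/709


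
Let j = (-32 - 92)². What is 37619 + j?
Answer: 52995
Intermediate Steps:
j = 15376 (j = (-124)² = 15376)
37619 + j = 37619 + 15376 = 52995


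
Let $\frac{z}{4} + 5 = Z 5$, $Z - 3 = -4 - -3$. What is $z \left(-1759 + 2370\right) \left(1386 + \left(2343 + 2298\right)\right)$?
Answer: $73649940$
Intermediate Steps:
$Z = 2$ ($Z = 3 - 1 = 2$)
$z = 20$ ($z = -20 + 4 \cdot 2 \cdot 5 = -20 + 4 \cdot 10 = -20 + 40 = 20$)
$z \left(-1759 + 2370\right) \left(1386 + \left(2343 + 2298\right)\right) = 20 \left(-1759 + 2370\right) \left(1386 + \left(2343 + 2298\right)\right) = 20 \cdot 611 \left(1386 + 4641\right) = 20 \cdot 611 \cdot 6027 = 20 \cdot 3682497 = 73649940$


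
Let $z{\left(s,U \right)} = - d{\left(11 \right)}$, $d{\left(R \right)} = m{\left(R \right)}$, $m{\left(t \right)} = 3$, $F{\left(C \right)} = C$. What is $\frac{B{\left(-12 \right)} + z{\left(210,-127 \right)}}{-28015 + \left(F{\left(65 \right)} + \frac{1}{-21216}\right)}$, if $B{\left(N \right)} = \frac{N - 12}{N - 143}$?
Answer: $\frac{9356256}{91913016155} \approx 0.00010179$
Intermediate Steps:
$d{\left(R \right)} = 3$
$z{\left(s,U \right)} = -3$ ($z{\left(s,U \right)} = \left(-1\right) 3 = -3$)
$B{\left(N \right)} = \frac{-12 + N}{-143 + N}$
$\frac{B{\left(-12 \right)} + z{\left(210,-127 \right)}}{-28015 + \left(F{\left(65 \right)} + \frac{1}{-21216}\right)} = \frac{\frac{-12 - 12}{-143 - 12} - 3}{-28015 + \left(65 + \frac{1}{-21216}\right)} = \frac{\frac{1}{-155} \left(-24\right) - 3}{-28015 + \left(65 - \frac{1}{21216}\right)} = \frac{\left(- \frac{1}{155}\right) \left(-24\right) - 3}{-28015 + \frac{1379039}{21216}} = \frac{\frac{24}{155} - 3}{- \frac{592987201}{21216}} = \left(- \frac{441}{155}\right) \left(- \frac{21216}{592987201}\right) = \frac{9356256}{91913016155}$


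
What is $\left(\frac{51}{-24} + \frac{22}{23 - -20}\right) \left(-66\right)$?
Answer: $\frac{18315}{172} \approx 106.48$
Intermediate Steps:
$\left(\frac{51}{-24} + \frac{22}{23 - -20}\right) \left(-66\right) = \left(51 \left(- \frac{1}{24}\right) + \frac{22}{23 + 20}\right) \left(-66\right) = \left(- \frac{17}{8} + \frac{22}{43}\right) \left(-66\right) = \left(- \frac{555}{344}\right) \left(-66\right) = \frac{18315}{172}$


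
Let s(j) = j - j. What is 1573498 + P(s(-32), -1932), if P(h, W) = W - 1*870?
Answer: 1570696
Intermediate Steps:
s(j) = 0
P(h, W) = -870 + W (P(h, W) = W - 870 = -870 + W)
1573498 + P(s(-32), -1932) = 1573498 + (-870 - 1932) = 1573498 - 2802 = 1570696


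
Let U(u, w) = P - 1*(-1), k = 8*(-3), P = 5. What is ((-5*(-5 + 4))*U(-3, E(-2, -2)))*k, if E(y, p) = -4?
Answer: -720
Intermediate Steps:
k = -24
U(u, w) = 6 (U(u, w) = 5 - 1*(-1) = 5 + 1 = 6)
((-5*(-5 + 4))*U(-3, E(-2, -2)))*k = (-5*(-5 + 4)*6)*(-24) = (-5*(-1)*6)*(-24) = (5*6)*(-24) = 30*(-24) = -720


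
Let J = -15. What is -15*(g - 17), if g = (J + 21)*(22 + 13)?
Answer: -2895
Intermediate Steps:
g = 210 (g = (-15 + 21)*(22 + 13) = 6*35 = 210)
-15*(g - 17) = -15*(210 - 17) = -15*193 = -2895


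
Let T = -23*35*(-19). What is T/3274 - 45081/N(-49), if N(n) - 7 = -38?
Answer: 148069339/101494 ≈ 1458.9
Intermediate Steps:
N(n) = -31 (N(n) = 7 - 38 = -31)
T = 15295 (T = -805*(-19) = 15295)
T/3274 - 45081/N(-49) = 15295/3274 - 45081/(-31) = 15295*(1/3274) - 45081*(-1/31) = 15295/3274 + 45081/31 = 148069339/101494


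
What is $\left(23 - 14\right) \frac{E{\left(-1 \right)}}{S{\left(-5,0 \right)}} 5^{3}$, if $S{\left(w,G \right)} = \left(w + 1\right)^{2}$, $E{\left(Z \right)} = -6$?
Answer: $- \frac{3375}{8} \approx -421.88$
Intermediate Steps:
$S{\left(w,G \right)} = \left(1 + w\right)^{2}$
$\left(23 - 14\right) \frac{E{\left(-1 \right)}}{S{\left(-5,0 \right)}} 5^{3} = \left(23 - 14\right) \left(- \frac{6}{\left(1 - 5\right)^{2}}\right) 5^{3} = \left(23 - 14\right) \left(- \frac{6}{\left(-4\right)^{2}}\right) 125 = 9 \left(- \frac{6}{16}\right) 125 = 9 \left(\left(-6\right) \frac{1}{16}\right) 125 = 9 \left(- \frac{3}{8}\right) 125 = \left(- \frac{27}{8}\right) 125 = - \frac{3375}{8}$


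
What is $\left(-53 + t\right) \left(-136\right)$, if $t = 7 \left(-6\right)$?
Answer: $12920$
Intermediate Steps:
$t = -42$
$\left(-53 + t\right) \left(-136\right) = \left(-53 - 42\right) \left(-136\right) = \left(-95\right) \left(-136\right) = 12920$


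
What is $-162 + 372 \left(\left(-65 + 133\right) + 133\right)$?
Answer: $74610$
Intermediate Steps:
$-162 + 372 \left(\left(-65 + 133\right) + 133\right) = -162 + 372 \left(68 + 133\right) = -162 + 372 \cdot 201 = -162 + 74772 = 74610$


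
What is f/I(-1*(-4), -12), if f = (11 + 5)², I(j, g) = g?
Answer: -64/3 ≈ -21.333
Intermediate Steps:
f = 256 (f = 16² = 256)
f/I(-1*(-4), -12) = 256/(-12) = 256*(-1/12) = -64/3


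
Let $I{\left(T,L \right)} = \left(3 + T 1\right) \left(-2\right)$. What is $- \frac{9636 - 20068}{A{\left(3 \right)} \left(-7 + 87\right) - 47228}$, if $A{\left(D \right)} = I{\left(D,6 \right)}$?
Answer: $- \frac{2608}{12047} \approx -0.21649$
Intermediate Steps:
$I{\left(T,L \right)} = -6 - 2 T$ ($I{\left(T,L \right)} = \left(3 + T\right) \left(-2\right) = -6 - 2 T$)
$A{\left(D \right)} = -6 - 2 D$
$- \frac{9636 - 20068}{A{\left(3 \right)} \left(-7 + 87\right) - 47228} = - \frac{9636 - 20068}{\left(-6 - 6\right) \left(-7 + 87\right) - 47228} = - \frac{-10432}{\left(-6 - 6\right) 80 - 47228} = - \frac{-10432}{\left(-12\right) 80 - 47228} = - \frac{-10432}{-960 - 47228} = - \frac{-10432}{-48188} = - \frac{\left(-10432\right) \left(-1\right)}{48188} = \left(-1\right) \frac{2608}{12047} = - \frac{2608}{12047}$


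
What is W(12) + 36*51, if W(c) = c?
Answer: 1848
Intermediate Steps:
W(12) + 36*51 = 12 + 36*51 = 12 + 1836 = 1848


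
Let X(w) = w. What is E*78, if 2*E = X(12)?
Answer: 468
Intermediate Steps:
E = 6 (E = (½)*12 = 6)
E*78 = 6*78 = 468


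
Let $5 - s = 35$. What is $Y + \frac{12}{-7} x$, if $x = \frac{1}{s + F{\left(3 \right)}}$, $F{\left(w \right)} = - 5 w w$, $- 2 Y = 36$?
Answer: $- \frac{3146}{175} \approx -17.977$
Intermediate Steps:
$Y = -18$ ($Y = \left(- \frac{1}{2}\right) 36 = -18$)
$s = -30$ ($s = 5 - 35 = -30$)
$F{\left(w \right)} = - 5 w^{2}$
$x = - \frac{1}{75}$ ($x = \frac{1}{-30 - 5 \cdot 3^{2}} = \frac{1}{-30 - 45} = \frac{1}{-75} = - \frac{1}{75} \approx -0.013333$)
$Y + \frac{12}{-7} x = -18 + \frac{12}{-7} \left(- \frac{1}{75}\right) = -18 + 12 \left(- \frac{1}{7}\right) \left(- \frac{1}{75}\right) = -18 - - \frac{4}{175} = -18 + \frac{4}{175} = - \frac{3146}{175}$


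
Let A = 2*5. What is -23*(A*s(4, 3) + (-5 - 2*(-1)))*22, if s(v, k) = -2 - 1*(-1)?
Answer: 6578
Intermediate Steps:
s(v, k) = -1 (s(v, k) = -2 + 1 = -1)
A = 10
-23*(A*s(4, 3) + (-5 - 2*(-1)))*22 = -23*(10*(-1) + (-5 - 2*(-1)))*22 = -23*(-10 + (-5 + 2))*22 = -23*(-10 - 3)*22 = -23*(-13)*22 = 299*22 = 6578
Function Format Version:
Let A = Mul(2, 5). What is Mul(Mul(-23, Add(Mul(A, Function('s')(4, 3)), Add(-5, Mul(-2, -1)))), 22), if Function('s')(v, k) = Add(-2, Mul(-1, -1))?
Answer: 6578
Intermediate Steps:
Function('s')(v, k) = -1 (Function('s')(v, k) = Add(-2, 1) = -1)
A = 10
Mul(Mul(-23, Add(Mul(A, Function('s')(4, 3)), Add(-5, Mul(-2, -1)))), 22) = Mul(Mul(-23, Add(Mul(10, -1), Add(-5, Mul(-2, -1)))), 22) = Mul(Mul(-23, Add(-10, Add(-5, 2))), 22) = Mul(Mul(-23, Add(-10, -3)), 22) = Mul(Mul(-23, -13), 22) = Mul(299, 22) = 6578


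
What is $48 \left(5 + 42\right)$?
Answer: $2256$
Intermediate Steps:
$48 \left(5 + 42\right) = 48 \cdot 47 = 2256$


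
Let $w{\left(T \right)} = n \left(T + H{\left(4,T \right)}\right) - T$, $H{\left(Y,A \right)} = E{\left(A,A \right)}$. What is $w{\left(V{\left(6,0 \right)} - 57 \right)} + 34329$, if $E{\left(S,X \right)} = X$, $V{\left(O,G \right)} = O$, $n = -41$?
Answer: $38562$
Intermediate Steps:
$H{\left(Y,A \right)} = A$
$w{\left(T \right)} = - 83 T$ ($w{\left(T \right)} = - 41 \left(T + T\right) - T = - 41 \cdot 2 T - T = - 82 T - T = - 83 T$)
$w{\left(V{\left(6,0 \right)} - 57 \right)} + 34329 = - 83 \left(6 - 57\right) + 34329 = \left(-83\right) \left(-51\right) + 34329 = 4233 + 34329 = 38562$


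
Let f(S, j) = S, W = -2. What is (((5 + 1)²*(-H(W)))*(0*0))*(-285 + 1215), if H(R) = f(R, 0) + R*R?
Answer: 0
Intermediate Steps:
H(R) = R + R² (H(R) = R + R*R = R + R²)
(((5 + 1)²*(-H(W)))*(0*0))*(-285 + 1215) = (((5 + 1)²*(-(-2)*(1 - 2)))*(0*0))*(-285 + 1215) = ((6²*(-(-2)*(-1)))*0)*930 = ((36*(-1*2))*0)*930 = ((36*(-2))*0)*930 = -72*0*930 = 0*930 = 0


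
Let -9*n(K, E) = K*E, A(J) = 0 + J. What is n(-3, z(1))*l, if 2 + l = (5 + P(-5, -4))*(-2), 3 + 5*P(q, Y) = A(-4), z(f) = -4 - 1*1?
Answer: 46/3 ≈ 15.333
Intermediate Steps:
z(f) = -5 (z(f) = -4 - 1 = -5)
A(J) = J
P(q, Y) = -7/5 (P(q, Y) = -⅗ + (⅕)*(-4) = -⅗ - ⅘ = -7/5)
n(K, E) = -E*K/9 (n(K, E) = -K*E/9 = -E*K/9)
l = -46/5 (l = -2 + (5 - 7/5)*(-2) = -2 + (18/5)*(-2) = -2 - 36/5 = -46/5 ≈ -9.2000)
n(-3, z(1))*l = -⅑*(-5)*(-3)*(-46/5) = -5/3*(-46/5) = 46/3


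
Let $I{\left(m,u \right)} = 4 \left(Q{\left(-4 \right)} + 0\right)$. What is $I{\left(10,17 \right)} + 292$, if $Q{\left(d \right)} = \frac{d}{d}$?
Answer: $296$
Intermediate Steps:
$Q{\left(d \right)} = 1$
$I{\left(m,u \right)} = 4$ ($I{\left(m,u \right)} = 4 \left(1 + 0\right) = 4 \cdot 1 = 4$)
$I{\left(10,17 \right)} + 292 = 4 + 292 = 296$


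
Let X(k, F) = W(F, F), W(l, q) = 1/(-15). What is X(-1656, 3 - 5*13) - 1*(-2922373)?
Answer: 43835594/15 ≈ 2.9224e+6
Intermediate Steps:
W(l, q) = -1/15
X(k, F) = -1/15
X(-1656, 3 - 5*13) - 1*(-2922373) = -1/15 - 1*(-2922373) = -1/15 + 2922373 = 43835594/15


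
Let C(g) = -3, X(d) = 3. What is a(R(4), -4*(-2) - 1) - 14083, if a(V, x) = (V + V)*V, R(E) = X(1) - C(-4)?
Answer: -14011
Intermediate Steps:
R(E) = 6 (R(E) = 3 - 1*(-3) = 3 + 3 = 6)
a(V, x) = 2*V² (a(V, x) = (2*V)*V = 2*V²)
a(R(4), -4*(-2) - 1) - 14083 = 2*6² - 14083 = 2*36 - 14083 = 72 - 14083 = -14011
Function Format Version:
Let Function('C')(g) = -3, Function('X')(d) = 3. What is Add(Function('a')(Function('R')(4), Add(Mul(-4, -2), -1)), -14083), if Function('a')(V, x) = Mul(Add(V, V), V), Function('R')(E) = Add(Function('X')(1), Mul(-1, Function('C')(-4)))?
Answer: -14011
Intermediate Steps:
Function('R')(E) = 6 (Function('R')(E) = Add(3, Mul(-1, -3)) = Add(3, 3) = 6)
Function('a')(V, x) = Mul(2, Pow(V, 2)) (Function('a')(V, x) = Mul(Mul(2, V), V) = Mul(2, Pow(V, 2)))
Add(Function('a')(Function('R')(4), Add(Mul(-4, -2), -1)), -14083) = Add(Mul(2, Pow(6, 2)), -14083) = Add(Mul(2, 36), -14083) = Add(72, -14083) = -14011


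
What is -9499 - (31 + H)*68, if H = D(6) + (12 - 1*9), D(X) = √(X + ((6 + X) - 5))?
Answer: -11811 - 68*√13 ≈ -12056.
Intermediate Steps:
D(X) = √(1 + 2*X) (D(X) = √(X + (1 + X)) = √(1 + 2*X))
H = 3 + √13 (H = √(1 + 2*6) + (12 - 1*9) = √(1 + 12) + (12 - 9) = √13 + 3 = 3 + √13 ≈ 6.6056)
-9499 - (31 + H)*68 = -9499 - (31 + (3 + √13))*68 = -9499 - (34 + √13)*68 = -9499 - (2312 + 68*√13) = -9499 + (-2312 - 68*√13) = -11811 - 68*√13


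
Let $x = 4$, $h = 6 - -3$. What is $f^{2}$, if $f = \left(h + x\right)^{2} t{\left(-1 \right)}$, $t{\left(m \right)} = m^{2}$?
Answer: $28561$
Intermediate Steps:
$h = 9$ ($h = 6 + 3 = 9$)
$f = 169$ ($f = \left(9 + 4\right)^{2} \left(-1\right)^{2} = 13^{2} \cdot 1 = 169 \cdot 1 = 169$)
$f^{2} = 169^{2} = 28561$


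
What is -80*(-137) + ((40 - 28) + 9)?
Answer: 10981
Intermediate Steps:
-80*(-137) + ((40 - 28) + 9) = 10960 + (12 + 9) = 10960 + 21 = 10981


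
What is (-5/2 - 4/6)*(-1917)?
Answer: 12141/2 ≈ 6070.5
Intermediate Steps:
(-5/2 - 4/6)*(-1917) = (-5*1/2 - 4*1/6)*(-1917) = (-5/2 - 2/3)*(-1917) = -19/6*(-1917) = 12141/2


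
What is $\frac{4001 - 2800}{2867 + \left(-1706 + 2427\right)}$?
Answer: $\frac{1201}{3588} \approx 0.33473$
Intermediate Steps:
$\frac{4001 - 2800}{2867 + \left(-1706 + 2427\right)} = \frac{1201}{2867 + 721} = \frac{1201}{3588}$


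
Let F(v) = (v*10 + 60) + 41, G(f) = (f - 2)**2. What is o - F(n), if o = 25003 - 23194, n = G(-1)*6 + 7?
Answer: 1098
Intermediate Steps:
G(f) = (-2 + f)**2
n = 61 (n = (-2 - 1)**2*6 + 7 = (-3)**2*6 + 7 = 9*6 + 7 = 54 + 7 = 61)
F(v) = 101 + 10*v (F(v) = (10*v + 60) + 41 = (60 + 10*v) + 41 = 101 + 10*v)
o = 1809
o - F(n) = 1809 - (101 + 10*61) = 1809 - (101 + 610) = 1809 - 1*711 = 1809 - 711 = 1098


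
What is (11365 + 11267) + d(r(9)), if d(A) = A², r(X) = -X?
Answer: 22713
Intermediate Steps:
(11365 + 11267) + d(r(9)) = (11365 + 11267) + (-1*9)² = 22632 + (-9)² = 22632 + 81 = 22713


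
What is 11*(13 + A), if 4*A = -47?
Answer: 55/4 ≈ 13.750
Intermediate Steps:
A = -47/4 (A = (¼)*(-47) = -47/4 ≈ -11.750)
11*(13 + A) = 11*(13 - 47/4) = 11*(5/4) = 55/4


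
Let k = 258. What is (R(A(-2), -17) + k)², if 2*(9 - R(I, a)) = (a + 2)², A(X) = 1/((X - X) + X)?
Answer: 95481/4 ≈ 23870.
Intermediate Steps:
A(X) = 1/X (A(X) = 1/(0 + X) = 1/X)
R(I, a) = 9 - (2 + a)²/2 (R(I, a) = 9 - (a + 2)²/2 = 9 - (2 + a)²/2)
(R(A(-2), -17) + k)² = ((9 - (2 - 17)²/2) + 258)² = ((9 - ½*(-15)²) + 258)² = ((9 - ½*225) + 258)² = ((9 - 225/2) + 258)² = (-207/2 + 258)² = (309/2)² = 95481/4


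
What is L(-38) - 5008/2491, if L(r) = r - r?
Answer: -5008/2491 ≈ -2.0104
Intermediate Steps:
L(r) = 0
L(-38) - 5008/2491 = 0 - 5008/2491 = -5008/2491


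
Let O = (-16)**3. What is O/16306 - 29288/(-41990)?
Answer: 76394772/171172235 ≈ 0.44630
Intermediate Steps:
O = -4096
O/16306 - 29288/(-41990) = -4096/16306 - 29288/(-41990) = -4096*1/16306 - 29288*(-1/41990) = -2048/8153 + 14644/20995 = 76394772/171172235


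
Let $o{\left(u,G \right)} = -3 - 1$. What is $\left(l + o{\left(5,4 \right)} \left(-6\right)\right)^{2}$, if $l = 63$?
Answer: $7569$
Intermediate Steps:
$o{\left(u,G \right)} = -4$ ($o{\left(u,G \right)} = -3 - 1 = -4$)
$\left(l + o{\left(5,4 \right)} \left(-6\right)\right)^{2} = \left(63 - -24\right)^{2} = \left(63 + 24\right)^{2} = 87^{2} = 7569$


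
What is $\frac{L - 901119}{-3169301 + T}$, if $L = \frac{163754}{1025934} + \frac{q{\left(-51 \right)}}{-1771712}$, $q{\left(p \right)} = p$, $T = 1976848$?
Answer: $\frac{818963645999430235}{1083736808983413312} \approx 0.75568$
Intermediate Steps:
$L = \frac{145088624741}{908829789504}$ ($L = \frac{163754}{1025934} - \frac{51}{-1771712} = 163754 \cdot \frac{1}{1025934} - - \frac{51}{1771712} = \frac{81877}{512967} + \frac{51}{1771712} = \frac{145088624741}{908829789504} \approx 0.15964$)
$\frac{L - 901119}{-3169301 + T} = \frac{\frac{145088624741}{908829789504} - 901119}{-3169301 + 1976848} = - \frac{818963645999430235}{908829789504 \left(-1192453\right)} = \left(- \frac{818963645999430235}{908829789504}\right) \left(- \frac{1}{1192453}\right) = \frac{818963645999430235}{1083736808983413312}$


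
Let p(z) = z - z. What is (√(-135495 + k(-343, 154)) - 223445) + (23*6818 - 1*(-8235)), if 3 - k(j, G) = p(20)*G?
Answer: -58396 + 2*I*√33873 ≈ -58396.0 + 368.09*I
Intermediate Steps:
p(z) = 0
k(j, G) = 3 (k(j, G) = 3 - 0*G = 3 - 1*0 = 3 + 0 = 3)
(√(-135495 + k(-343, 154)) - 223445) + (23*6818 - 1*(-8235)) = (√(-135495 + 3) - 223445) + (23*6818 - 1*(-8235)) = (√(-135492) - 223445) + (156814 + 8235) = (2*I*√33873 - 223445) + 165049 = (-223445 + 2*I*√33873) + 165049 = -58396 + 2*I*√33873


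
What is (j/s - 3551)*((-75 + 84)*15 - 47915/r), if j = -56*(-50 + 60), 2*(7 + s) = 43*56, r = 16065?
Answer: -36800011396/78489 ≈ -4.6886e+5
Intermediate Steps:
s = 1197 (s = -7 + (43*56)/2 = -7 + (½)*2408 = -7 + 1204 = 1197)
j = -560 (j = -56*10 = -560)
(j/s - 3551)*((-75 + 84)*15 - 47915/r) = (-560/1197 - 3551)*((-75 + 84)*15 - 47915/16065) = (-560*1/1197 - 3551)*(9*15 - 47915*1/16065) = (-80/171 - 3551)*(135 - 1369/459) = -607301/171*60596/459 = -36800011396/78489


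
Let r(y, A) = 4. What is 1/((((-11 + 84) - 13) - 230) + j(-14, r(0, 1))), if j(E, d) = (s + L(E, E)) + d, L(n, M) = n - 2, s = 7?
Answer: -1/175 ≈ -0.0057143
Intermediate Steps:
L(n, M) = -2 + n
j(E, d) = 5 + E + d (j(E, d) = (7 + (-2 + E)) + d = (5 + E) + d = 5 + E + d)
1/((((-11 + 84) - 13) - 230) + j(-14, r(0, 1))) = 1/((((-11 + 84) - 13) - 230) + (5 - 14 + 4)) = 1/(((73 - 13) - 230) - 5) = 1/((60 - 230) - 5) = 1/(-170 - 5) = 1/(-175) = -1/175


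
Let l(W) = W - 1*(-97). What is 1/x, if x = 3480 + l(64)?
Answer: 1/3641 ≈ 0.00027465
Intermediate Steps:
l(W) = 97 + W (l(W) = W + 97 = 97 + W)
x = 3641 (x = 3480 + (97 + 64) = 3480 + 161 = 3641)
1/x = 1/3641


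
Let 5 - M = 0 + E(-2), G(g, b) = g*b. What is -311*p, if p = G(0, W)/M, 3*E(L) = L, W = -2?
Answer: 0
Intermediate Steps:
G(g, b) = b*g
E(L) = L/3
M = 17/3 (M = 5 - (0 + (⅓)*(-2)) = 5 - (0 - ⅔) = 5 - 1*(-⅔) = 5 + ⅔ = 17/3 ≈ 5.6667)
p = 0 (p = (-2*0)/(17/3) = 0*(3/17) = 0)
-311*p = -311*0 = 0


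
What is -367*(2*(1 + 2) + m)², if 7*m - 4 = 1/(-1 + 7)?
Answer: -28159543/1764 ≈ -15963.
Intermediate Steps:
m = 25/42 (m = 4/7 + 1/(7*(-1 + 7)) = 4/7 + (⅐)/6 = 4/7 + (⅐)*(⅙) = 4/7 + 1/42 = 25/42 ≈ 0.59524)
-367*(2*(1 + 2) + m)² = -367*(2*(1 + 2) + 25/42)² = -367*(2*3 + 25/42)² = -367*(6 + 25/42)² = -367*(277/42)² = -367*76729/1764 = -28159543/1764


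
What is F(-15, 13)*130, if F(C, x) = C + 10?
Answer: -650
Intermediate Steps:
F(C, x) = 10 + C
F(-15, 13)*130 = (10 - 15)*130 = -5*130 = -650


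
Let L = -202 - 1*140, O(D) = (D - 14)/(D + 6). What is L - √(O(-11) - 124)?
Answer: -342 - I*√119 ≈ -342.0 - 10.909*I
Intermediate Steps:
O(D) = (-14 + D)/(6 + D)
L = -342 (L = -202 - 140 = -342)
L - √(O(-11) - 124) = -342 - √((-14 - 11)/(6 - 11) - 124) = -342 - √(-25/(-5) - 124) = -342 - √(-⅕*(-25) - 124) = -342 - √(5 - 124) = -342 - √(-119) = -342 - I*√119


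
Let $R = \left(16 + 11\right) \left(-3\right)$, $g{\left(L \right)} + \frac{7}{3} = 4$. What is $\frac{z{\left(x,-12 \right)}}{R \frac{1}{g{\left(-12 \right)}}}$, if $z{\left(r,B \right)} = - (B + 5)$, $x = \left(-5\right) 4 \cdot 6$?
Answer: $- \frac{35}{243} \approx -0.14403$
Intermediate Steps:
$g{\left(L \right)} = \frac{5}{3}$ ($g{\left(L \right)} = - \frac{7}{3} + 4 = \frac{5}{3}$)
$x = -120$ ($x = \left(-20\right) 6 = -120$)
$z{\left(r,B \right)} = -5 - B$ ($z{\left(r,B \right)} = - (5 + B) = -5 - B$)
$R = -81$ ($R = 27 \left(-3\right) = -81$)
$\frac{z{\left(x,-12 \right)}}{R \frac{1}{g{\left(-12 \right)}}} = \frac{-5 - -12}{\left(-81\right) \frac{1}{\frac{5}{3}}} = \frac{-5 + 12}{\left(-81\right) \frac{3}{5}} = \frac{7}{- \frac{243}{5}} = 7 \left(- \frac{5}{243}\right) = - \frac{35}{243}$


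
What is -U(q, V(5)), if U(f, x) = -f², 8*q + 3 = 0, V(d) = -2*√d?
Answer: 9/64 ≈ 0.14063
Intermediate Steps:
q = -3/8 (q = -3/8 + (⅛)*0 = -3/8 + 0 = -3/8 ≈ -0.37500)
-U(q, V(5)) = -(-1)*(-3/8)² = -(-1)*9/64 = -1*(-9/64) = 9/64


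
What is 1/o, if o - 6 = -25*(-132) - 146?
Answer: 1/3160 ≈ 0.00031646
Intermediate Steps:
o = 3160 (o = 6 + (-25*(-132) - 146) = 6 + (3300 - 146) = 6 + 3154 = 3160)
1/o = 1/3160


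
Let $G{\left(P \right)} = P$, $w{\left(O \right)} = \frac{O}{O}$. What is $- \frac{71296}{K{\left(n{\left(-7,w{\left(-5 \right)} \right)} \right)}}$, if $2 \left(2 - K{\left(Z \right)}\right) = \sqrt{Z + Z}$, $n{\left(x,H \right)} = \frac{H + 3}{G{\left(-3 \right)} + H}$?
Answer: $- \frac{142592}{5} - \frac{71296 i}{5} \approx -28518.0 - 14259.0 i$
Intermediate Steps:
$w{\left(O \right)} = 1$
$n{\left(x,H \right)} = \frac{3 + H}{-3 + H}$ ($n{\left(x,H \right)} = \frac{H + 3}{-3 + H} = \frac{3 + H}{-3 + H}$)
$K{\left(Z \right)} = 2 - \frac{\sqrt{2} \sqrt{Z}}{2}$ ($K{\left(Z \right)} = 2 - \frac{\sqrt{Z + Z}}{2} = 2 - \frac{\sqrt{2 Z}}{2} = 2 - \frac{\sqrt{2} \sqrt{Z}}{2}$)
$- \frac{71296}{K{\left(n{\left(-7,w{\left(-5 \right)} \right)} \right)}} = - \frac{71296}{2 - \frac{\sqrt{2} \sqrt{\frac{3 + 1}{-3 + 1}}}{2}} = - \frac{71296}{2 - \frac{\sqrt{2} \sqrt{\frac{1}{-2} \cdot 4}}{2}} = - \frac{71296}{2 - \frac{\sqrt{2} \sqrt{\left(- \frac{1}{2}\right) 4}}{2}} = - \frac{71296}{2 - \frac{\sqrt{2} \sqrt{-2}}{2}} = - \frac{71296}{2 - \frac{\sqrt{2} i \sqrt{2}}{2}} = - \frac{71296}{2 - i} = - 71296 \frac{2 + i}{5} = - \frac{71296 \left(2 + i\right)}{5}$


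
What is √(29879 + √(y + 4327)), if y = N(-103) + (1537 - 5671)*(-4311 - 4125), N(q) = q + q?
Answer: √(29879 + √34878545) ≈ 189.17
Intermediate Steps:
N(q) = 2*q
y = 34874218 (y = 2*(-103) + (1537 - 5671)*(-4311 - 4125) = -206 - 4134*(-8436) = -206 + 34874424 = 34874218)
√(29879 + √(y + 4327)) = √(29879 + √(34874218 + 4327)) = √(29879 + √34878545)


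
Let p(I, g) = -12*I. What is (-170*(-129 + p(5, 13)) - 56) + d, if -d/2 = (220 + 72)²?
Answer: -138454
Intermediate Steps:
d = -170528 (d = -2*(220 + 72)² = -2*292² = -2*85264 = -170528)
(-170*(-129 + p(5, 13)) - 56) + d = (-170*(-129 - 12*5) - 56) - 170528 = (-170*(-129 - 60) - 56) - 170528 = (-170*(-189) - 56) - 170528 = (32130 - 56) - 170528 = 32074 - 170528 = -138454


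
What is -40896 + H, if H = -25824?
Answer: -66720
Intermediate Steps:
-40896 + H = -40896 - 25824 = -66720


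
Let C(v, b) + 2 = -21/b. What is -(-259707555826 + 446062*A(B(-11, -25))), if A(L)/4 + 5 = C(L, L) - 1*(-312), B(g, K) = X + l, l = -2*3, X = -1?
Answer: 259158007442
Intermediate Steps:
C(v, b) = -2 - 21/b
l = -6
B(g, K) = -7 (B(g, K) = -1 - 6 = -7)
A(L) = 1220 - 84/L (A(L) = -20 + 4*((-2 - 21/L) - 1*(-312)) = -20 + 4*((-2 - 21/L) + 312) = -20 + 4*(310 - 21/L) = -20 + (1240 - 84/L) = 1220 - 84/L)
-(-259707555826 + 446062*A(B(-11, -25))) = -(-259163360186 + 5352744) = -446062/(1/((1220 + 12) - 582223)) = -446062/(1/(1232 - 582223)) = -446062/(1/(-580991)) = -446062/(-1/580991) = -446062*(-580991) = 259158007442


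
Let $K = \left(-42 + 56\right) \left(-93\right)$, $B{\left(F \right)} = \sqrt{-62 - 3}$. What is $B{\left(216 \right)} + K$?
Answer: $-1302 + i \sqrt{65} \approx -1302.0 + 8.0623 i$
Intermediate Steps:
$B{\left(F \right)} = i \sqrt{65}$ ($B{\left(F \right)} = \sqrt{-65} = i \sqrt{65}$)
$K = -1302$ ($K = 14 \left(-93\right) = -1302$)
$B{\left(216 \right)} + K = i \sqrt{65} - 1302 = -1302 + i \sqrt{65}$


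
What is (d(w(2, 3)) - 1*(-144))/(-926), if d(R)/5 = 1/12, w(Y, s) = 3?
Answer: -1733/11112 ≈ -0.15596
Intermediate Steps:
d(R) = 5/12
(d(w(2, 3)) - 1*(-144))/(-926) = (5/12 - 1*(-144))/(-926) = (5/12 + 144)*(-1/926) = (1733/12)*(-1/926) = -1733/11112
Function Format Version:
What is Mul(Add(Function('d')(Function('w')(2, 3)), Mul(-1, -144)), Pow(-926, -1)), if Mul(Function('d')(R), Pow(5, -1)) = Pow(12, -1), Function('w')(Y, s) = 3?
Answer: Rational(-1733, 11112) ≈ -0.15596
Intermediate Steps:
Function('d')(R) = Rational(5, 12) (Function('d')(R) = Mul(5, Pow(12, -1)) = Mul(5, Rational(1, 12)) = Rational(5, 12))
Mul(Add(Function('d')(Function('w')(2, 3)), Mul(-1, -144)), Pow(-926, -1)) = Mul(Add(Rational(5, 12), Mul(-1, -144)), Pow(-926, -1)) = Mul(Add(Rational(5, 12), 144), Rational(-1, 926)) = Mul(Rational(1733, 12), Rational(-1, 926)) = Rational(-1733, 11112)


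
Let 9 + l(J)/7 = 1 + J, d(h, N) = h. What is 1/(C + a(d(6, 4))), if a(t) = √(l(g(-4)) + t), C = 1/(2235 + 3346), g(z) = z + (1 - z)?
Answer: 5581/1339345124 - 31147561*I*√43/1339345124 ≈ 4.167e-6 - 0.1525*I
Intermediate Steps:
g(z) = 1
l(J) = -56 + 7*J (l(J) = -63 + 7*(1 + J) = -63 + (7 + 7*J) = -56 + 7*J)
C = 1/5581 ≈ 0.00017918
a(t) = √(-49 + t) (a(t) = √((-56 + 7*1) + t) = √((-56 + 7) + t) = √(-49 + t))
1/(C + a(d(6, 4))) = 1/(1/5581 + √(-49 + 6)) = 1/(1/5581 + √(-43)) = 1/(1/5581 + I*√43)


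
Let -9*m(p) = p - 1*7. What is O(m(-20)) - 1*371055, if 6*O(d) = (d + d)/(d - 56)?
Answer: -19665916/53 ≈ -3.7106e+5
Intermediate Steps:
m(p) = 7/9 - p/9 (m(p) = -(p - 1*7)/9 = -(p - 7)/9 = -(-7 + p)/9 = 7/9 - p/9)
O(d) = d/(3*(-56 + d)) (O(d) = ((d + d)/(d - 56))/6 = ((2*d)/(-56 + d))/6 = (2*d/(-56 + d))/6 = d/(3*(-56 + d)))
O(m(-20)) - 1*371055 = (7/9 - 1/9*(-20))/(3*(-56 + (7/9 - 1/9*(-20)))) - 1*371055 = (7/9 + 20/9)/(3*(-56 + (7/9 + 20/9))) - 371055 = (1/3)*3/(-56 + 3) - 371055 = (1/3)*3/(-53) - 371055 = (1/3)*3*(-1/53) - 371055 = -1/53 - 371055 = -19665916/53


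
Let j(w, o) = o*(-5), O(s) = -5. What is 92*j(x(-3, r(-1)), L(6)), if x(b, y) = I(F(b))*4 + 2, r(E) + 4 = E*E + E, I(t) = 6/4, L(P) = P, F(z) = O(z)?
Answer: -2760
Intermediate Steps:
F(z) = -5
I(t) = 3/2 (I(t) = 6*(¼) = 3/2)
r(E) = -4 + E + E² (r(E) = -4 + (E*E + E) = -4 + (E² + E) = -4 + (E + E²) = -4 + E + E²)
x(b, y) = 8 (x(b, y) = (3/2)*4 + 2 = 6 + 2 = 8)
j(w, o) = -5*o
92*j(x(-3, r(-1)), L(6)) = 92*(-5*6) = 92*(-30) = -2760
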